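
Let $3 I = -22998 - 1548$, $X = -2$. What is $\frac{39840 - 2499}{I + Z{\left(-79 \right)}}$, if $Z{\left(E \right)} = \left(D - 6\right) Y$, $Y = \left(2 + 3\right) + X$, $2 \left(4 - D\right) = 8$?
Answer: $- \frac{37341}{8200} \approx -4.5538$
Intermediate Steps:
$D = 0$ ($D = 4 - 4 = 0$)
$Y = 3$ ($Y = \left(2 + 3\right) - 2 = 5 - 2 = 3$)
$Z{\left(E \right)} = -18$ ($Z{\left(E \right)} = \left(0 - 6\right) 3 = \left(-6\right) 3 = -18$)
$I = -8182$ ($I = \frac{-22998 - 1548}{3} = \frac{1}{3} \left(-24546\right) = -8182$)
$\frac{39840 - 2499}{I + Z{\left(-79 \right)}} = \frac{39840 - 2499}{-8182 - 18} = \frac{37341}{-8200} = 37341 \left(- \frac{1}{8200}\right) = - \frac{37341}{8200}$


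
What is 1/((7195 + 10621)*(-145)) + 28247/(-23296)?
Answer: -9121382917/7522627840 ≈ -1.2125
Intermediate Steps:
1/((7195 + 10621)*(-145)) + 28247/(-23296) = -1/145/17816 + 28247*(-1/23296) = (1/17816)*(-1/145) - 28247/23296 = -1/2583320 - 28247/23296 = -9121382917/7522627840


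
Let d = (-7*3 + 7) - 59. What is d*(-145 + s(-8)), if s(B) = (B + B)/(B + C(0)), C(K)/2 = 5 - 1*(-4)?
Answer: 53509/5 ≈ 10702.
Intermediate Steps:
C(K) = 18 (C(K) = 2*(5 - 1*(-4)) = 2*(5 + 4) = 2*9 = 18)
s(B) = 2*B/(18 + B) (s(B) = (B + B)/(B + 18) = (2*B)/(18 + B) = 2*B/(18 + B))
d = -73 (d = (-21 + 7) - 59 = -14 - 59 = -73)
d*(-145 + s(-8)) = -73*(-145 + 2*(-8)/(18 - 8)) = -73*(-145 + 2*(-8)/10) = -73*(-145 + 2*(-8)*(⅒)) = -73*(-145 - 8/5) = -73*(-733/5) = 53509/5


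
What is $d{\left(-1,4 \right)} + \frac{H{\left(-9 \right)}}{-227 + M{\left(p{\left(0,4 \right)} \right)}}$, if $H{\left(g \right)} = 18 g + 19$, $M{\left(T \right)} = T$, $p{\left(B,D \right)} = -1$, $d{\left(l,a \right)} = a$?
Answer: $\frac{1055}{228} \approx 4.6272$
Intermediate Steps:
$H{\left(g \right)} = 19 + 18 g$
$d{\left(-1,4 \right)} + \frac{H{\left(-9 \right)}}{-227 + M{\left(p{\left(0,4 \right)} \right)}} = 4 + \frac{19 + 18 \left(-9\right)}{-227 - 1} = 4 + \frac{19 - 162}{-228} = 4 - - \frac{143}{228} = 4 + \frac{143}{228} = \frac{1055}{228}$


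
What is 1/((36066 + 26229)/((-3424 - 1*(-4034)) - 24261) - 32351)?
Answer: -23651/765195796 ≈ -3.0908e-5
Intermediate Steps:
1/((36066 + 26229)/((-3424 - 1*(-4034)) - 24261) - 32351) = 1/(62295/((-3424 + 4034) - 24261) - 32351) = 1/(62295/(610 - 24261) - 32351) = 1/(62295/(-23651) - 32351) = 1/(62295*(-1/23651) - 32351) = 1/(-62295/23651 - 32351) = 1/(-765195796/23651) = -23651/765195796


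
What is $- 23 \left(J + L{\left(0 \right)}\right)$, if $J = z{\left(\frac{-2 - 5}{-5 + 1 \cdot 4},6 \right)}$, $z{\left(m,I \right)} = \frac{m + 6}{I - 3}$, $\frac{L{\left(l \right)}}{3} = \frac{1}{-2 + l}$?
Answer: $- \frac{391}{6} \approx -65.167$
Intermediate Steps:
$L{\left(l \right)} = \frac{3}{-2 + l}$
$z{\left(m,I \right)} = \frac{6 + m}{-3 + I}$
$J = \frac{13}{3}$ ($J = \frac{6 + \frac{-2 - 5}{-5 + 1 \cdot 4}}{-3 + 6} = \frac{6 - \frac{7}{-5 + 4}}{3} = \frac{6 - \frac{7}{-1}}{3} = \frac{6 - -7}{3} = \frac{6 + 7}{3} = \frac{1}{3} \cdot 13 = \frac{13}{3} \approx 4.3333$)
$- 23 \left(J + L{\left(0 \right)}\right) = - 23 \left(\frac{13}{3} + \frac{3}{-2 + 0}\right) = - 23 \left(\frac{13}{3} + \frac{3}{-2}\right) = - 23 \left(\frac{13}{3} + 3 \left(- \frac{1}{2}\right)\right) = - 23 \left(\frac{13}{3} - \frac{3}{2}\right) = \left(-23\right) \frac{17}{6} = - \frac{391}{6}$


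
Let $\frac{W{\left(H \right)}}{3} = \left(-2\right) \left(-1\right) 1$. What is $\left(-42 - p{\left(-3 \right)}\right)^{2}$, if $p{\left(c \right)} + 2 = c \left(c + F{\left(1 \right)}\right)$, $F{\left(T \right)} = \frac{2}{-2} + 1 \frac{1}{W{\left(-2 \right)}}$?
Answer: $\frac{10609}{4} \approx 2652.3$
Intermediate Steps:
$W{\left(H \right)} = 6$ ($W{\left(H \right)} = 3 \left(-2\right) \left(-1\right) 1 = 3 \cdot 2 \cdot 1 = 3 \cdot 2 = 6$)
$F{\left(T \right)} = - \frac{5}{6}$ ($F{\left(T \right)} = \frac{2}{-2} + 1 \cdot \frac{1}{6} = 2 \left(- \frac{1}{2}\right) + 1 \cdot \frac{1}{6} = -1 + \frac{1}{6} = - \frac{5}{6}$)
$p{\left(c \right)} = -2 + c \left(- \frac{5}{6} + c\right)$ ($p{\left(c \right)} = -2 + c \left(c - \frac{5}{6}\right) = -2 + c \left(- \frac{5}{6} + c\right)$)
$\left(-42 - p{\left(-3 \right)}\right)^{2} = \left(-42 - \left(-2 + \left(-3\right)^{2} - - \frac{5}{2}\right)\right)^{2} = \left(-42 - \left(-2 + 9 + \frac{5}{2}\right)\right)^{2} = \left(-42 - \frac{19}{2}\right)^{2} = \left(- \frac{103}{2}\right)^{2} = \frac{10609}{4}$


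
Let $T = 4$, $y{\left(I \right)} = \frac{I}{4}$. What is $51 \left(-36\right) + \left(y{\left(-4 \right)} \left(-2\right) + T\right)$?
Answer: $-1830$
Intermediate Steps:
$y{\left(I \right)} = \frac{I}{4}$ ($y{\left(I \right)} = I \frac{1}{4} = \frac{I}{4}$)
$51 \left(-36\right) + \left(y{\left(-4 \right)} \left(-2\right) + T\right) = 51 \left(-36\right) + \left(\frac{1}{4} \left(-4\right) \left(-2\right) + 4\right) = -1836 + \left(\left(-1\right) \left(-2\right) + 4\right) = -1836 + \left(2 + 4\right) = -1836 + 6 = -1830$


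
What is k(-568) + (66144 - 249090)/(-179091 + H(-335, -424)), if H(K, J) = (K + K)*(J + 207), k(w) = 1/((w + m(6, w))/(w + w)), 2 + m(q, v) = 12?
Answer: 70184102/9402579 ≈ 7.4643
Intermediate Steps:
m(q, v) = 10 (m(q, v) = -2 + 12 = 10)
k(w) = 2*w/(10 + w) (k(w) = 1/((w + 10)/(w + w)) = 1/((10 + w)/((2*w))) = 1/((10 + w)*(1/(2*w))) = 1/((10 + w)/(2*w)) = 2*w/(10 + w))
H(K, J) = 2*K*(207 + J) (H(K, J) = (2*K)*(207 + J) = 2*K*(207 + J))
k(-568) + (66144 - 249090)/(-179091 + H(-335, -424)) = 2*(-568)/(10 - 568) + (66144 - 249090)/(-179091 + 2*(-335)*(207 - 424)) = 2*(-568)/(-558) - 182946/(-179091 + 2*(-335)*(-217)) = 2*(-568)*(-1/558) - 182946/(-179091 + 145390) = 568/279 - 182946/(-33701) = 568/279 - 182946*(-1/33701) = 568/279 + 182946/33701 = 70184102/9402579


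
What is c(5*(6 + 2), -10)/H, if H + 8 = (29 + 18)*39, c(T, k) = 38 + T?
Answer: 78/1825 ≈ 0.042740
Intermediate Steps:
H = 1825 (H = -8 + (29 + 18)*39 = -8 + 47*39 = -8 + 1833 = 1825)
c(5*(6 + 2), -10)/H = (38 + 5*(6 + 2))/1825 = (38 + 5*8)*(1/1825) = (38 + 40)*(1/1825) = 78*(1/1825) = 78/1825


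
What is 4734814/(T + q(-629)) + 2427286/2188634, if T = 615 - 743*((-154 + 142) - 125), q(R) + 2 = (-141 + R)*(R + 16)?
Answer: 2939260491120/314295502619 ≈ 9.3519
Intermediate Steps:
q(R) = -2 + (-141 + R)*(16 + R) (q(R) = -2 + (-141 + R)*(R + 16) = -2 + (-141 + R)*(16 + R))
T = 102406 (T = 615 - 743*(-12 - 125) = 615 - 743*(-137) = 615 + 101791 = 102406)
4734814/(T + q(-629)) + 2427286/2188634 = 4734814/(102406 + (-2258 + (-629)² - 125*(-629))) + 2427286/2188634 = 4734814/(102406 + (-2258 + 395641 + 78625)) + 2427286*(1/2188634) = 4734814/(102406 + 472008) + 1213643/1094317 = 4734814/574414 + 1213643/1094317 = 4734814*(1/574414) + 1213643/1094317 = 2367407/287207 + 1213643/1094317 = 2939260491120/314295502619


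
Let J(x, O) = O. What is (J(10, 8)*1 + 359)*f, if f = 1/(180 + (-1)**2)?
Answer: 367/181 ≈ 2.0276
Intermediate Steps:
f = 1/181 (f = 1/(180 + 1) = 1/181 ≈ 0.0055249)
(J(10, 8)*1 + 359)*f = (8*1 + 359)*(1/181) = (8 + 359)*(1/181) = 367*(1/181) = 367/181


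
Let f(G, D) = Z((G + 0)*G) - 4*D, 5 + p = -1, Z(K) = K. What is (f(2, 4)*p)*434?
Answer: 31248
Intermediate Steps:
p = -6 (p = -5 - 1 = -6)
f(G, D) = G**2 - 4*D (f(G, D) = (G + 0)*G - 4*D = G*G - 4*D = G**2 - 4*D)
(f(2, 4)*p)*434 = ((2**2 - 4*4)*(-6))*434 = ((4 - 16)*(-6))*434 = -12*(-6)*434 = 72*434 = 31248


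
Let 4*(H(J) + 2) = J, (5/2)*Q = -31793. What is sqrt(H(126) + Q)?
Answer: I*sqrt(1268770)/10 ≈ 112.64*I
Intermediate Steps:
Q = -63586/5 (Q = (2/5)*(-31793) = -63586/5 ≈ -12717.)
H(J) = -2 + J/4
sqrt(H(126) + Q) = sqrt((-2 + (1/4)*126) - 63586/5) = sqrt((-2 + 63/2) - 63586/5) = sqrt(59/2 - 63586/5) = sqrt(-126877/10) = I*sqrt(1268770)/10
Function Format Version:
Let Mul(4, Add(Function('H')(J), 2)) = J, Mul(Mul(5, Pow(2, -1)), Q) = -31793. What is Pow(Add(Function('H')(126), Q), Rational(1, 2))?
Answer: Mul(Rational(1, 10), I, Pow(1268770, Rational(1, 2))) ≈ Mul(112.64, I)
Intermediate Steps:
Q = Rational(-63586, 5) (Q = Mul(Rational(2, 5), -31793) = Rational(-63586, 5) ≈ -12717.)
Function('H')(J) = Add(-2, Mul(Rational(1, 4), J))
Pow(Add(Function('H')(126), Q), Rational(1, 2)) = Pow(Add(Add(-2, Mul(Rational(1, 4), 126)), Rational(-63586, 5)), Rational(1, 2)) = Pow(Add(Add(-2, Rational(63, 2)), Rational(-63586, 5)), Rational(1, 2)) = Pow(Add(Rational(59, 2), Rational(-63586, 5)), Rational(1, 2)) = Pow(Rational(-126877, 10), Rational(1, 2)) = Mul(Rational(1, 10), I, Pow(1268770, Rational(1, 2)))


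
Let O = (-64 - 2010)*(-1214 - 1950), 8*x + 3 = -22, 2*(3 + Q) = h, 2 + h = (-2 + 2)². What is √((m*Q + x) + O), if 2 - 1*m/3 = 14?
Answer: 3*√11666270/4 ≈ 2561.7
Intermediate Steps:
h = -2 (h = -2 + (-2 + 2)² = -2 + 0² = -2 + 0 = -2)
m = -36 (m = 6 - 3*14 = 6 - 42 = -36)
Q = -4 (Q = -3 + (½)*(-2) = -3 - 1 = -4)
x = -25/8 (x = -3/8 + (⅛)*(-22) = -3/8 - 11/4 = -25/8 ≈ -3.1250)
O = 6562136 (O = -2074*(-3164) = 6562136)
√((m*Q + x) + O) = √((-36*(-4) - 25/8) + 6562136) = √((144 - 25/8) + 6562136) = √(1127/8 + 6562136) = √(52498215/8) = 3*√11666270/4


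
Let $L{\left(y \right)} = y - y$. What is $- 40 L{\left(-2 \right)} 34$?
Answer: $0$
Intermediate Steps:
$L{\left(y \right)} = 0$
$- 40 L{\left(-2 \right)} 34 = \left(-40\right) 0 \cdot 34 = 0 \cdot 34 = 0$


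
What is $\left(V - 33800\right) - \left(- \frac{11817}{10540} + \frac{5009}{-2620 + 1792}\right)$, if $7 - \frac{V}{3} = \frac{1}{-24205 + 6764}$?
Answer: $- \frac{642549997652143}{19026212490} \approx -33772.0$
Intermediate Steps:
$V = \frac{366264}{17441}$ ($V = 21 - \frac{3}{-24205 + 6764} = 21 - \frac{3}{-17441} = 21 - - \frac{3}{17441} = 21 + \frac{3}{17441} = \frac{366264}{17441} \approx 21.0$)
$\left(V - 33800\right) - \left(- \frac{11817}{10540} + \frac{5009}{-2620 + 1792}\right) = \left(\frac{366264}{17441} - 33800\right) - \left(- \frac{11817}{10540} + \frac{5009}{-2620 + 1792}\right) = - \frac{589139536}{17441} - \left(- \frac{11817}{10540} + \frac{5009}{-828}\right) = - \frac{589139536}{17441} + \left(\left(-5009\right) \left(- \frac{1}{828}\right) + \frac{11817}{10540}\right) = - \frac{589139536}{17441} + \left(\frac{5009}{828} + \frac{11817}{10540}\right) = - \frac{589139536}{17441} + \frac{7822417}{1090890} = - \frac{642549997652143}{19026212490}$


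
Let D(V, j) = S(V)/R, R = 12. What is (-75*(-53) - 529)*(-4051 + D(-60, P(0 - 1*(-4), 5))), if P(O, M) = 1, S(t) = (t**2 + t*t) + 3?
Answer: -23782569/2 ≈ -1.1891e+7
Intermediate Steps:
S(t) = 3 + 2*t**2 (S(t) = (t**2 + t**2) + 3 = 2*t**2 + 3 = 3 + 2*t**2)
D(V, j) = 1/4 + V**2/6 (D(V, j) = (3 + 2*V**2)/12 = (3 + 2*V**2)*(1/12) = 1/4 + V**2/6)
(-75*(-53) - 529)*(-4051 + D(-60, P(0 - 1*(-4), 5))) = (-75*(-53) - 529)*(-4051 + (1/4 + (1/6)*(-60)**2)) = (3975 - 529)*(-4051 + (1/4 + (1/6)*3600)) = 3446*(-4051 + (1/4 + 600)) = 3446*(-4051 + 2401/4) = 3446*(-13803/4) = -23782569/2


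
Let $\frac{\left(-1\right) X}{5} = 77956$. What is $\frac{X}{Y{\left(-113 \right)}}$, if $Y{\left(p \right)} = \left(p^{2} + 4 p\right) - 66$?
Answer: $- \frac{389780}{12251} \approx -31.816$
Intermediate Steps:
$X = -389780$ ($X = \left(-5\right) 77956 = -389780$)
$Y{\left(p \right)} = -66 + p^{2} + 4 p$
$\frac{X}{Y{\left(-113 \right)}} = - \frac{389780}{-66 + \left(-113\right)^{2} + 4 \left(-113\right)} = - \frac{389780}{-66 + 12769 - 452} = - \frac{389780}{12251}$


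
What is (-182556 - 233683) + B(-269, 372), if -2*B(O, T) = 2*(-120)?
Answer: -416119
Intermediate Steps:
B(O, T) = 120 (B(O, T) = -(-120) = -½*(-240) = 120)
(-182556 - 233683) + B(-269, 372) = (-182556 - 233683) + 120 = -416239 + 120 = -416119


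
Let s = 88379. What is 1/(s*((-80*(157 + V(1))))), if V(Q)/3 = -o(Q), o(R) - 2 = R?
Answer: -1/1046407360 ≈ -9.5565e-10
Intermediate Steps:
o(R) = 2 + R
V(Q) = -6 - 3*Q (V(Q) = 3*(-(2 + Q)) = 3*(-2 - Q) = -6 - 3*Q)
1/(s*((-80*(157 + V(1))))) = 1/(88379*((-80*(157 + (-6 - 3*1))))) = 1/(88379*((-80*(157 + (-6 - 3))))) = 1/(88379*((-80*(157 - 9)))) = 1/(88379*((-80*148))) = (1/88379)/(-11840) = (1/88379)*(-1/11840) = -1/1046407360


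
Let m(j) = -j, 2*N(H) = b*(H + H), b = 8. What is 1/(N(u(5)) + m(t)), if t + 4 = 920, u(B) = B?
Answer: -1/876 ≈ -0.0011416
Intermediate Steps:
t = 916 (t = -4 + 920 = 916)
N(H) = 8*H (N(H) = (8*(H + H))/2 = (8*(2*H))/2 = (16*H)/2 = 8*H)
1/(N(u(5)) + m(t)) = 1/(8*5 - 1*916) = 1/(40 - 916) = 1/(-876) = -1/876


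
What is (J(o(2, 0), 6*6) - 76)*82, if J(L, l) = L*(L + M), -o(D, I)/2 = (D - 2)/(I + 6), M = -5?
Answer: -6232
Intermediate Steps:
o(D, I) = -2*(-2 + D)/(6 + I) (o(D, I) = -2*(D - 2)/(I + 6) = -2*(-2 + D)/(6 + I))
J(L, l) = L*(-5 + L) (J(L, l) = L*(L - 5) = L*(-5 + L))
(J(o(2, 0), 6*6) - 76)*82 = ((2*(2 - 1*2)/(6 + 0))*(-5 + 2*(2 - 1*2)/(6 + 0)) - 76)*82 = ((2*(2 - 2)/6)*(-5 + 2*(2 - 2)/6) - 76)*82 = ((2*(⅙)*0)*(-5 + 2*(⅙)*0) - 76)*82 = (0*(-5 + 0) - 76)*82 = (0*(-5) - 76)*82 = (0 - 76)*82 = -76*82 = -6232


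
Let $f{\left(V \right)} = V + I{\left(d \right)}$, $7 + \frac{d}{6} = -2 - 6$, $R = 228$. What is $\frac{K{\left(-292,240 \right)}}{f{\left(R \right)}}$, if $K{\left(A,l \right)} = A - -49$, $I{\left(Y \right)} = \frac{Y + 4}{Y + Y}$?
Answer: $- \frac{21870}{20563} \approx -1.0636$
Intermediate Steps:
$d = -90$ ($d = -42 + 6 \left(-2 - 6\right) = -42 + 6 \left(-8\right) = -42 - 48 = -90$)
$I{\left(Y \right)} = \frac{4 + Y}{2 Y}$
$f{\left(V \right)} = \frac{43}{90} + V$ ($f{\left(V \right)} = V + \frac{4 - 90}{2 \left(-90\right)} = V + \frac{1}{2} \left(- \frac{1}{90}\right) \left(-86\right) = V + \frac{43}{90} = \frac{43}{90} + V$)
$K{\left(A,l \right)} = 49 + A$ ($K{\left(A,l \right)} = A + 49 = 49 + A$)
$\frac{K{\left(-292,240 \right)}}{f{\left(R \right)}} = \frac{49 - 292}{\frac{43}{90} + 228} = - \frac{243}{\frac{20563}{90}} = \left(-243\right) \frac{90}{20563} = - \frac{21870}{20563}$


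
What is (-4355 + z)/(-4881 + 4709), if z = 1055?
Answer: 825/43 ≈ 19.186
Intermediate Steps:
(-4355 + z)/(-4881 + 4709) = (-4355 + 1055)/(-4881 + 4709) = -3300/(-172) = -3300*(-1/172) = 825/43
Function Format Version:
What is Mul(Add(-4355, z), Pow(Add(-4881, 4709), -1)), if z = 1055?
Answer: Rational(825, 43) ≈ 19.186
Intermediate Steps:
Mul(Add(-4355, z), Pow(Add(-4881, 4709), -1)) = Mul(Add(-4355, 1055), Pow(Add(-4881, 4709), -1)) = Mul(-3300, Pow(-172, -1)) = Mul(-3300, Rational(-1, 172)) = Rational(825, 43)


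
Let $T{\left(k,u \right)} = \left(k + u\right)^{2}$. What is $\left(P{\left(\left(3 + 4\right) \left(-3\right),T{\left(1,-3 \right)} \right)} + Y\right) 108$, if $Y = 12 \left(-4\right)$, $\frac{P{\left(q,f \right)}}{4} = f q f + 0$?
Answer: $-150336$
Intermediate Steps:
$P{\left(q,f \right)} = 4 q f^{2}$ ($P{\left(q,f \right)} = 4 \left(f q f + 0\right) = 4 \left(q f^{2} + 0\right) = 4 q f^{2}$)
$Y = -48$
$\left(P{\left(\left(3 + 4\right) \left(-3\right),T{\left(1,-3 \right)} \right)} + Y\right) 108 = \left(4 \left(3 + 4\right) \left(-3\right) \left(\left(1 - 3\right)^{2}\right)^{2} - 48\right) 108 = \left(4 \cdot 7 \left(-3\right) \left(\left(-2\right)^{2}\right)^{2} - 48\right) 108 = \left(4 \left(-21\right) 4^{2} - 48\right) 108 = \left(4 \left(-21\right) 16 - 48\right) 108 = \left(-1344 - 48\right) 108 = \left(-1392\right) 108 = -150336$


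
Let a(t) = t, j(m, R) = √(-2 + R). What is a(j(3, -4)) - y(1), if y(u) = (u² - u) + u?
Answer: -1 + I*√6 ≈ -1.0 + 2.4495*I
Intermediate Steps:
y(u) = u²
a(j(3, -4)) - y(1) = √(-2 - 4) - 1*1² = √(-6) - 1*1 = I*√6 - 1 = -1 + I*√6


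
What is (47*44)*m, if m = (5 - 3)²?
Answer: 8272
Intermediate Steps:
m = 4 (m = 2² = 4)
(47*44)*m = (47*44)*4 = 2068*4 = 8272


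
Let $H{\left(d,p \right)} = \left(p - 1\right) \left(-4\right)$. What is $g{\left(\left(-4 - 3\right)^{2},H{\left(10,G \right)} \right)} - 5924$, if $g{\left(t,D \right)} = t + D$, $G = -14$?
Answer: $-5815$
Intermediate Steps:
$H{\left(d,p \right)} = 4 - 4 p$ ($H{\left(d,p \right)} = \left(-1 + p\right) \left(-4\right) = 4 - 4 p$)
$g{\left(t,D \right)} = D + t$
$g{\left(\left(-4 - 3\right)^{2},H{\left(10,G \right)} \right)} - 5924 = \left(\left(4 - -56\right) + \left(-4 - 3\right)^{2}\right) - 5924 = \left(\left(4 + 56\right) + \left(-7\right)^{2}\right) - 5924 = \left(60 + 49\right) - 5924 = 109 - 5924 = -5815$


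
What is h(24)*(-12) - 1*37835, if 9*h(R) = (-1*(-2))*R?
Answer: -37899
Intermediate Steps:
h(R) = 2*R/9 (h(R) = ((-1*(-2))*R)/9 = (2*R)/9 = 2*R/9)
h(24)*(-12) - 1*37835 = ((2/9)*24)*(-12) - 1*37835 = (16/3)*(-12) - 37835 = -64 - 37835 = -37899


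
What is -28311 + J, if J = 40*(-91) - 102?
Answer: -32053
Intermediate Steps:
J = -3742 (J = -3640 - 102 = -3742)
-28311 + J = -28311 - 3742 = -32053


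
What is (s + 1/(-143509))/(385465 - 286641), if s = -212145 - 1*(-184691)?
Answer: -3939896087/14182133416 ≈ -0.27781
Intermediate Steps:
s = -27454 (s = -212145 + 184691 = -27454)
(s + 1/(-143509))/(385465 - 286641) = (-27454 + 1/(-143509))/(385465 - 286641) = (-27454 - 1/143509)/98824 = -3939896087/143509*1/98824 = -3939896087/14182133416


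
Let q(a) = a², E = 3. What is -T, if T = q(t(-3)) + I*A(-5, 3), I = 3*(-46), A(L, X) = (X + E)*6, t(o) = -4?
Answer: 4952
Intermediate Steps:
A(L, X) = 18 + 6*X (A(L, X) = (X + 3)*6 = (3 + X)*6 = 18 + 6*X)
I = -138
T = -4952 (T = (-4)² - 138*(18 + 6*3) = 16 - 138*(18 + 18) = 16 - 138*36 = 16 - 4968 = -4952)
-T = -1*(-4952) = 4952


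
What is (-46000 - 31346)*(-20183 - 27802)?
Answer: 3711447810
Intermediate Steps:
(-46000 - 31346)*(-20183 - 27802) = -77346*(-47985) = 3711447810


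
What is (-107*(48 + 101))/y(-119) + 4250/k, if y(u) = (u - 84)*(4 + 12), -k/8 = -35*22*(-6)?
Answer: 256897/53592 ≈ 4.7936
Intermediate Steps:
k = -36960 (k = -8*(-35*22)*(-6) = -(-6160)*(-6) = -8*4620 = -36960)
y(u) = -1344 + 16*u (y(u) = (-84 + u)*16 = -1344 + 16*u)
(-107*(48 + 101))/y(-119) + 4250/k = (-107*(48 + 101))/(-1344 + 16*(-119)) + 4250/(-36960) = (-107*149)/(-1344 - 1904) + 4250*(-1/36960) = -15943/(-3248) - 425/3696 = -15943*(-1/3248) - 425/3696 = 15943/3248 - 425/3696 = 256897/53592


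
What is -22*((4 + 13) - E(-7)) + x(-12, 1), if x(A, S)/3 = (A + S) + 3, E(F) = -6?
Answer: -530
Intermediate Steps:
x(A, S) = 9 + 3*A + 3*S (x(A, S) = 3*((A + S) + 3) = 3*(3 + A + S) = 9 + 3*A + 3*S)
-22*((4 + 13) - E(-7)) + x(-12, 1) = -22*((4 + 13) - 1*(-6)) + (9 + 3*(-12) + 3*1) = -22*(17 + 6) + (9 - 36 + 3) = -22*23 - 24 = -506 - 24 = -530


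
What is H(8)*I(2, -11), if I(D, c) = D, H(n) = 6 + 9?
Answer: 30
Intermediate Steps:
H(n) = 15
H(8)*I(2, -11) = 15*2 = 30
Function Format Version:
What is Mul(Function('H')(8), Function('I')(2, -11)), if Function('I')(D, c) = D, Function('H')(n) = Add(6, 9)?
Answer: 30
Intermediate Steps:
Function('H')(n) = 15
Mul(Function('H')(8), Function('I')(2, -11)) = Mul(15, 2) = 30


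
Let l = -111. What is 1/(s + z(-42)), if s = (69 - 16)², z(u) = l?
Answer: 1/2698 ≈ 0.00037064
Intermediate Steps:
z(u) = -111
s = 2809 (s = 53² = 2809)
1/(s + z(-42)) = 1/(2809 - 111) = 1/2698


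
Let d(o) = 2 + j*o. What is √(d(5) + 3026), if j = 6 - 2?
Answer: 2*√762 ≈ 55.209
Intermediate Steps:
j = 4
d(o) = 2 + 4*o
√(d(5) + 3026) = √((2 + 4*5) + 3026) = √((2 + 20) + 3026) = √(22 + 3026) = √3048 = 2*√762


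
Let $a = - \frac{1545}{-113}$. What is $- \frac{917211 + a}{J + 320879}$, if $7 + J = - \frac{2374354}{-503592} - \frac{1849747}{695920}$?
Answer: $- \frac{4540485833917295040}{1588404840349883821} \approx -2.8585$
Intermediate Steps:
$a = \frac{1545}{113}$ ($a = \left(-1545\right) \left(- \frac{1}{113}\right) = \frac{1545}{113} \approx 13.673$)
$J = - \frac{216546946003}{43807468080}$ ($J = -7 - \left(- \frac{1187177}{251796} + \frac{1849747}{695920}\right) = -7 - - \frac{90105330557}{43807468080} = -7 + \left(\frac{1187177}{251796} - \frac{1849747}{695920}\right) = -7 + \frac{90105330557}{43807468080} = - \frac{216546946003}{43807468080} \approx -4.9432$)
$- \frac{917211 + a}{J + 320879} = - \frac{917211 + \frac{1545}{113}}{- \frac{216546946003}{43807468080} + 320879} = - \frac{103646388}{113 \cdot \frac{14056680003096317}{43807468080}} = - \frac{103646388 \cdot 43807468080}{113 \cdot 14056680003096317} = \left(-1\right) \frac{4540485833917295040}{1588404840349883821} = - \frac{4540485833917295040}{1588404840349883821}$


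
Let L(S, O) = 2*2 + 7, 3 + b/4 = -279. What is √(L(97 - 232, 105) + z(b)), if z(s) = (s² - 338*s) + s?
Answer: √1652531 ≈ 1285.5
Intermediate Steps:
b = -1128 (b = -12 + 4*(-279) = -12 - 1116 = -1128)
z(s) = s² - 337*s
L(S, O) = 11 (L(S, O) = 4 + 7 = 11)
√(L(97 - 232, 105) + z(b)) = √(11 - 1128*(-337 - 1128)) = √(11 - 1128*(-1465)) = √(11 + 1652520) = √1652531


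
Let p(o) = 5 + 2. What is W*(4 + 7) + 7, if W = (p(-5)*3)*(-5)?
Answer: -1148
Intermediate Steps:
p(o) = 7
W = -105 (W = (7*3)*(-5) = 21*(-5) = -105)
W*(4 + 7) + 7 = -105*(4 + 7) + 7 = -105*11 + 7 = -1155 + 7 = -1148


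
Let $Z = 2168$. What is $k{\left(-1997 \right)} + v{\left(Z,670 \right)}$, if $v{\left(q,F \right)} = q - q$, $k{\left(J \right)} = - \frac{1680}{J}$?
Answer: $\frac{1680}{1997} \approx 0.84126$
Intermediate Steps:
$v{\left(q,F \right)} = 0$
$k{\left(-1997 \right)} + v{\left(Z,670 \right)} = - \frac{1680}{-1997} + 0 = \left(-1680\right) \left(- \frac{1}{1997}\right) + 0 = \frac{1680}{1997} + 0 = \frac{1680}{1997}$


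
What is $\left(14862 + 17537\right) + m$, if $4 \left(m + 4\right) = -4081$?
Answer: $\frac{125499}{4} \approx 31375.0$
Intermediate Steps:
$m = - \frac{4097}{4}$ ($m = -4 + \frac{1}{4} \left(-4081\right) = -4 - \frac{4081}{4} = - \frac{4097}{4} \approx -1024.3$)
$\left(14862 + 17537\right) + m = \left(14862 + 17537\right) - \frac{4097}{4} = 32399 - \frac{4097}{4} = \frac{125499}{4}$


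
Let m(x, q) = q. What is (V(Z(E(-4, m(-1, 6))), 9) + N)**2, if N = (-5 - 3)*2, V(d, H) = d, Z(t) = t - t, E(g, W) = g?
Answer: 256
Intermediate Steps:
Z(t) = 0
N = -16 (N = -8*2 = -16)
(V(Z(E(-4, m(-1, 6))), 9) + N)**2 = (0 - 16)**2 = (-16)**2 = 256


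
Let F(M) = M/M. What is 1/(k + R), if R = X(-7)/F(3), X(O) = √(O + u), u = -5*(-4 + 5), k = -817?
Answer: -817/667501 - 2*I*√3/667501 ≈ -0.001224 - 5.1897e-6*I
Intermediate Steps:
u = -5 (u = -5*1 = -5)
F(M) = 1
X(O) = √(-5 + O) (X(O) = √(O - 5) = √(-5 + O))
R = 2*I*√3 (R = √(-5 - 7)/1 = √(-12)*1 = (2*I*√3)*1 = 2*I*√3 ≈ 3.4641*I)
1/(k + R) = 1/(-817 + 2*I*√3)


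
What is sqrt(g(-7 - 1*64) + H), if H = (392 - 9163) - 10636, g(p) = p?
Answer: I*sqrt(19478) ≈ 139.56*I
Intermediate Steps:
H = -19407 (H = -8771 - 10636 = -19407)
sqrt(g(-7 - 1*64) + H) = sqrt((-7 - 1*64) - 19407) = sqrt((-7 - 64) - 19407) = sqrt(-71 - 19407) = sqrt(-19478) = I*sqrt(19478)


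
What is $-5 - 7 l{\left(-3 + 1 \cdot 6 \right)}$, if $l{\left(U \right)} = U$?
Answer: $-26$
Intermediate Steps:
$-5 - 7 l{\left(-3 + 1 \cdot 6 \right)} = -5 - 7 \left(-3 + 1 \cdot 6\right) = -5 - 7 \left(-3 + 6\right) = -5 - 21 = -26$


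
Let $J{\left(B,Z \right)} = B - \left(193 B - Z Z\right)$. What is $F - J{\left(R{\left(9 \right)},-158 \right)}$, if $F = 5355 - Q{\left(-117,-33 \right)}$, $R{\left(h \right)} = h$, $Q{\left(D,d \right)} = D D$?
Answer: $-31570$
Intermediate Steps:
$Q{\left(D,d \right)} = D^{2}$
$J{\left(B,Z \right)} = Z^{2} - 192 B$ ($J{\left(B,Z \right)} = B - \left(- Z^{2} + 193 B\right) = Z^{2} - 192 B$)
$F = -8334$ ($F = 5355 - \left(-117\right)^{2} = 5355 - 13689 = -8334$)
$F - J{\left(R{\left(9 \right)},-158 \right)} = -8334 - \left(\left(-158\right)^{2} - 1728\right) = -8334 - \left(24964 - 1728\right) = -8334 - 23236 = -31570$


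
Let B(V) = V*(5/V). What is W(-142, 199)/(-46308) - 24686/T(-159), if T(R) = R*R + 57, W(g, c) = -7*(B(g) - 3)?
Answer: -31744571/32593114 ≈ -0.97397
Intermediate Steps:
B(V) = 5
W(g, c) = -14 (W(g, c) = -7*(5 - 3) = -7*2 = -14)
T(R) = 57 + R² (T(R) = R² + 57 = 57 + R²)
W(-142, 199)/(-46308) - 24686/T(-159) = -14/(-46308) - 24686/(57 + (-159)²) = -14*(-1/46308) - 24686/(57 + 25281) = 7/23154 - 24686/25338 = 7/23154 - 24686*1/25338 = 7/23154 - 12343/12669 = -31744571/32593114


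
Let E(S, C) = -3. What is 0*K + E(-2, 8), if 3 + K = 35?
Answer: -3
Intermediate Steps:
K = 32 (K = -3 + 35 = 32)
0*K + E(-2, 8) = 0*32 - 3 = 0 - 3 = -3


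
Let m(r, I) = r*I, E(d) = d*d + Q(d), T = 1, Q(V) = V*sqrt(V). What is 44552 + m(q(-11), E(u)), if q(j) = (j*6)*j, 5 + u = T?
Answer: 56168 - 5808*I ≈ 56168.0 - 5808.0*I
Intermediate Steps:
Q(V) = V**(3/2)
u = -4 (u = -5 + 1 = -4)
q(j) = 6*j**2 (q(j) = (6*j)*j = 6*j**2)
E(d) = d**2 + d**(3/2) (E(d) = d*d + d**(3/2) = d**2 + d**(3/2))
m(r, I) = I*r
44552 + m(q(-11), E(u)) = 44552 + ((-4)**2 + (-4)**(3/2))*(6*(-11)**2) = 44552 + (16 - 8*I)*(6*121) = 44552 + (16 - 8*I)*726 = 44552 + (11616 - 5808*I) = 56168 - 5808*I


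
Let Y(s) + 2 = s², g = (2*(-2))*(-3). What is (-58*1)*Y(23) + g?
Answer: -30554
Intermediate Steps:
g = 12 (g = -4*(-3) = 12)
Y(s) = -2 + s²
(-58*1)*Y(23) + g = (-58*1)*(-2 + 23²) + 12 = -58*(-2 + 529) + 12 = -58*527 + 12 = -30566 + 12 = -30554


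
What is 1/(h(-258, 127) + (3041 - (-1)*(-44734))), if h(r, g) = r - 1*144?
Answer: -1/42095 ≈ -2.3756e-5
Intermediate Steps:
h(r, g) = -144 + r (h(r, g) = r - 144 = -144 + r)
1/(h(-258, 127) + (3041 - (-1)*(-44734))) = 1/((-144 - 258) + (3041 - (-1)*(-44734))) = 1/(-402 + (3041 - 1*44734)) = 1/(-402 + (3041 - 44734)) = 1/(-402 - 41693) = 1/(-42095) = -1/42095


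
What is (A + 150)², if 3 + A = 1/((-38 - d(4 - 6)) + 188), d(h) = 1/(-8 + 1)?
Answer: 23871486016/1104601 ≈ 21611.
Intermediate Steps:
d(h) = -⅐ (d(h) = 1/(-7) = -⅐)
A = -3146/1051 (A = -3 + 1/((-38 - 1*(-⅐)) + 188) = -3 + 1/((-38 + ⅐) + 188) = -3 + 1/(-265/7 + 188) = -3 + 1/(1051/7) = -3 + 7/1051 = -3146/1051 ≈ -2.9933)
(A + 150)² = (-3146/1051 + 150)² = (154504/1051)² = 23871486016/1104601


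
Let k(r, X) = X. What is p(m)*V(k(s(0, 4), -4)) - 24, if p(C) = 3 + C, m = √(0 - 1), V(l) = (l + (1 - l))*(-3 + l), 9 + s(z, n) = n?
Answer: -45 - 7*I ≈ -45.0 - 7.0*I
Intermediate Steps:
s(z, n) = -9 + n
V(l) = -3 + l (V(l) = 1*(-3 + l) = -3 + l)
m = I (m = √(-1) = I ≈ 1.0*I)
p(m)*V(k(s(0, 4), -4)) - 24 = (3 + I)*(-3 - 4) - 24 = (3 + I)*(-7) - 24 = (-21 - 7*I) - 24 = -45 - 7*I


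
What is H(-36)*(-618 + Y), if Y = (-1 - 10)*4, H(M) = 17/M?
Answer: 5627/18 ≈ 312.61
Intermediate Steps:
Y = -44 (Y = -11*4 = -44)
H(-36)*(-618 + Y) = (17/(-36))*(-618 - 44) = (17*(-1/36))*(-662) = -17/36*(-662) = 5627/18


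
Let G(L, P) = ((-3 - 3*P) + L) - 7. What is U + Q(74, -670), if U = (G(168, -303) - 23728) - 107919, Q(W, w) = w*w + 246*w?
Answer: 153500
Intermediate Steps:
Q(W, w) = w² + 246*w
G(L, P) = -10 + L - 3*P (G(L, P) = (-3 + L - 3*P) - 7 = -10 + L - 3*P)
U = -130580 (U = ((-10 + 168 - 3*(-303)) - 23728) - 107919 = ((-10 + 168 + 909) - 23728) - 107919 = (1067 - 23728) - 107919 = -22661 - 107919 = -130580)
U + Q(74, -670) = -130580 - 670*(246 - 670) = -130580 - 670*(-424) = -130580 + 284080 = 153500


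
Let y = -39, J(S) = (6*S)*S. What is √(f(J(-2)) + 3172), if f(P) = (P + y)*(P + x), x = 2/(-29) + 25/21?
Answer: √115186463/203 ≈ 52.869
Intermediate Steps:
J(S) = 6*S²
x = 683/609 (x = 2*(-1/29) + 25*(1/21) = -2/29 + 25/21 = 683/609 ≈ 1.1215)
f(P) = (-39 + P)*(683/609 + P) (f(P) = (P - 39)*(P + 683/609) = (-39 + P)*(683/609 + P))
√(f(J(-2)) + 3172) = √((-8879/203 + (6*(-2)²)² - 46136*(-2)²/203) + 3172) = √((-8879/203 + (6*4)² - 46136*4/203) + 3172) = √((-8879/203 + 24² - 23068/609*24) + 3172) = √((-8879/203 + 576 - 184544/203) + 3172) = √(-76495/203 + 3172) = √(567421/203) = √115186463/203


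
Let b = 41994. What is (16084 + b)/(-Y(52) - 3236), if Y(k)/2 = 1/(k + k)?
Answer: -3020056/168273 ≈ -17.947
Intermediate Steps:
Y(k) = 1/k (Y(k) = 2/(k + k) = 2/((2*k)) = 2*(1/(2*k)) = 1/k)
(16084 + b)/(-Y(52) - 3236) = (16084 + 41994)/(-1/52 - 3236) = 58078/(-1*1/52 - 3236) = 58078/(-1/52 - 3236) = 58078/(-168273/52) = 58078*(-52/168273) = -3020056/168273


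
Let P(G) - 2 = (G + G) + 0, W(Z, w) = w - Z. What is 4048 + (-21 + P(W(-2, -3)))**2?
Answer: 4489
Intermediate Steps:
P(G) = 2 + 2*G (P(G) = 2 + ((G + G) + 0) = 2 + (2*G + 0) = 2 + 2*G)
4048 + (-21 + P(W(-2, -3)))**2 = 4048 + (-21 + (2 + 2*(-3 - 1*(-2))))**2 = 4048 + (-21 + (2 + 2*(-3 + 2)))**2 = 4048 + (-21 + (2 + 2*(-1)))**2 = 4048 + (-21 + (2 - 2))**2 = 4048 + (-21 + 0)**2 = 4048 + (-21)**2 = 4048 + 441 = 4489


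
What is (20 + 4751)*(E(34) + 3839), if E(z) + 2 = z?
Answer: 18468541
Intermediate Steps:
E(z) = -2 + z
(20 + 4751)*(E(34) + 3839) = (20 + 4751)*((-2 + 34) + 3839) = 4771*(32 + 3839) = 4771*3871 = 18468541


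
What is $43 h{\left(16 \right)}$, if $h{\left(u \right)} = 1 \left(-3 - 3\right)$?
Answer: $-258$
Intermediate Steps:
$h{\left(u \right)} = -6$ ($h{\left(u \right)} = 1 \left(-6\right) = -6$)
$43 h{\left(16 \right)} = 43 \left(-6\right) = -258$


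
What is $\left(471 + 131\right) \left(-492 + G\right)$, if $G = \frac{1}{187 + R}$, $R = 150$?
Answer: $- \frac{99813406}{337} \approx -2.9618 \cdot 10^{5}$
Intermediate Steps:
$G = \frac{1}{337}$ ($G = \frac{1}{187 + 150} = \frac{1}{337} \approx 0.0029674$)
$\left(471 + 131\right) \left(-492 + G\right) = \left(471 + 131\right) \left(-492 + \frac{1}{337}\right) = 602 \left(- \frac{165803}{337}\right) = - \frac{99813406}{337}$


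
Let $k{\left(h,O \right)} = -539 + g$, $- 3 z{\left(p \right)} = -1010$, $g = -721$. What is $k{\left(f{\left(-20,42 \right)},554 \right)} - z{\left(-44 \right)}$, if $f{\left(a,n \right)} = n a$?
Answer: $- \frac{4790}{3} \approx -1596.7$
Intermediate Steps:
$z{\left(p \right)} = \frac{1010}{3}$ ($z{\left(p \right)} = \left(- \frac{1}{3}\right) \left(-1010\right) = \frac{1010}{3}$)
$f{\left(a,n \right)} = a n$
$k{\left(h,O \right)} = -1260$ ($k{\left(h,O \right)} = -539 - 721 = -1260$)
$k{\left(f{\left(-20,42 \right)},554 \right)} - z{\left(-44 \right)} = -1260 - \frac{1010}{3} = - \frac{4790}{3}$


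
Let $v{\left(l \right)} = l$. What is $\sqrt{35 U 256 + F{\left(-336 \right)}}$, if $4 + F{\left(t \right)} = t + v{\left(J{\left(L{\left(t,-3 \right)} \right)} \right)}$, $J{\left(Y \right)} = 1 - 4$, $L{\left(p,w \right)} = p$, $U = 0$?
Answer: $7 i \sqrt{7} \approx 18.52 i$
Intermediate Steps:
$J{\left(Y \right)} = -3$
$F{\left(t \right)} = -7 + t$ ($F{\left(t \right)} = -4 + \left(t - 3\right) = -4 + \left(-3 + t\right) = -7 + t$)
$\sqrt{35 U 256 + F{\left(-336 \right)}} = \sqrt{35 \cdot 0 \cdot 256 - 343} = \sqrt{0 \cdot 256 - 343} = \sqrt{0 - 343} = \sqrt{-343} = 7 i \sqrt{7}$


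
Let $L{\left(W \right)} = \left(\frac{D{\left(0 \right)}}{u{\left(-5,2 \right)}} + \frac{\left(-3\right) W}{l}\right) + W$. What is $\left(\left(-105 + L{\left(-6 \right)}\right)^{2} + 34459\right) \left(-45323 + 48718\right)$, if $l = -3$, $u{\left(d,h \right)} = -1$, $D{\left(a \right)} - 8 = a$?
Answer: $170035180$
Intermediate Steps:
$D{\left(a \right)} = 8 + a$
$L{\left(W \right)} = -8 + 2 W$ ($L{\left(W \right)} = \left(\frac{8 + 0}{-1} + \frac{\left(-3\right) W}{-3}\right) + W = \left(8 \left(-1\right) + - 3 W \left(- \frac{1}{3}\right)\right) + W = \left(-8 + W\right) + W = -8 + 2 W$)
$\left(\left(-105 + L{\left(-6 \right)}\right)^{2} + 34459\right) \left(-45323 + 48718\right) = \left(\left(-105 + \left(-8 + 2 \left(-6\right)\right)\right)^{2} + 34459\right) \left(-45323 + 48718\right) = \left(\left(-105 - 20\right)^{2} + 34459\right) 3395 = \left(\left(-125\right)^{2} + 34459\right) 3395 = \left(15625 + 34459\right) 3395 = 50084 \cdot 3395 = 170035180$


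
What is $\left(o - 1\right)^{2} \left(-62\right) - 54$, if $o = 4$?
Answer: $-612$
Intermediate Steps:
$\left(o - 1\right)^{2} \left(-62\right) - 54 = \left(4 - 1\right)^{2} \left(-62\right) - 54 = 3^{2} \left(-62\right) - 54 = 9 \left(-62\right) - 54 = -558 - 54 = -612$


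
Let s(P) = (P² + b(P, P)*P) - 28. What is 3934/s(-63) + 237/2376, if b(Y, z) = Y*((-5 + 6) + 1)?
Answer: 579167/1344024 ≈ 0.43092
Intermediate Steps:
b(Y, z) = 2*Y (b(Y, z) = Y*(1 + 1) = Y*2 = 2*Y)
s(P) = -28 + 3*P² (s(P) = (P² + (2*P)*P) - 28 = (P² + 2*P²) - 28 = 3*P² - 28 = -28 + 3*P²)
3934/s(-63) + 237/2376 = 3934/(-28 + 3*(-63)²) + 237/2376 = 3934/(-28 + 3*3969) + 237*(1/2376) = 3934/(-28 + 11907) + 79/792 = 3934/11879 + 79/792 = 3934*(1/11879) + 79/792 = 562/1697 + 79/792 = 579167/1344024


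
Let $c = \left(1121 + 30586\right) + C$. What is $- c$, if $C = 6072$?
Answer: $-37779$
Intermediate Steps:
$c = 37779$ ($c = \left(1121 + 30586\right) + 6072 = 31707 + 6072 = 37779$)
$- c = \left(-1\right) 37779 = -37779$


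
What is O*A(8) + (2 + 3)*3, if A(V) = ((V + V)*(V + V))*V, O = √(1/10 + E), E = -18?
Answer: 15 + 1024*I*√1790/5 ≈ 15.0 + 8664.8*I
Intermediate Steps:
O = I*√1790/10 (O = √(1/10 - 18) = √(⅒ - 18) = √(-179/10) = I*√1790/10 ≈ 4.2308*I)
A(V) = 4*V³ (A(V) = ((2*V)*(2*V))*V = (4*V²)*V = 4*V³)
O*A(8) + (2 + 3)*3 = (I*√1790/10)*(4*8³) + (2 + 3)*3 = (I*√1790/10)*(4*512) + 5*3 = (I*√1790/10)*2048 + 15 = 1024*I*√1790/5 + 15 = 15 + 1024*I*√1790/5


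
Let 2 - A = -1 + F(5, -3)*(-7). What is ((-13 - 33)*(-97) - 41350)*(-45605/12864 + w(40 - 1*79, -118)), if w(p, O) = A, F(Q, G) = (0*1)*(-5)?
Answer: 10778981/536 ≈ 20110.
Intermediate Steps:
F(Q, G) = 0 (F(Q, G) = 0*(-5) = 0)
A = 3 (A = 2 - (-1 + 0*(-7)) = 2 - (-1 + 0) = 2 - 1*(-1) = 2 + 1 = 3)
w(p, O) = 3
((-13 - 33)*(-97) - 41350)*(-45605/12864 + w(40 - 1*79, -118)) = ((-13 - 33)*(-97) - 41350)*(-45605/12864 + 3) = (-46*(-97) - 41350)*(-45605*1/12864 + 3) = (4462 - 41350)*(-45605/12864 + 3) = -36888*(-7013/12864) = 10778981/536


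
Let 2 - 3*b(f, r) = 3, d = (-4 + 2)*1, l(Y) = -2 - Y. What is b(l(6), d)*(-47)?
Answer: 47/3 ≈ 15.667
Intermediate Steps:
d = -2 (d = -2*1 = -2)
b(f, r) = -⅓ (b(f, r) = ⅔ - ⅓*3 = ⅔ - 1 = -⅓)
b(l(6), d)*(-47) = -⅓*(-47) = 47/3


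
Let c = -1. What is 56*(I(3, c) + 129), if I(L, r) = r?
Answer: 7168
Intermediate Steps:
56*(I(3, c) + 129) = 56*(-1 + 129) = 56*128 = 7168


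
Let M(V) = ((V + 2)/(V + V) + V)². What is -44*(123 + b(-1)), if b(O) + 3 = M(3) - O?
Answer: -53735/9 ≈ -5970.6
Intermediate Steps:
M(V) = (V + (2 + V)/(2*V))² (M(V) = ((2 + V)/((2*V)) + V)² = ((2 + V)*(1/(2*V)) + V)² = ((2 + V)/(2*V) + V)² = (V + (2 + V)/(2*V))²)
b(O) = 421/36 - O (b(O) = -3 + ((¼)*(2 + 3 + 2*3²)²/3² - O) = -3 + ((¼)*(⅑)*(2 + 3 + 2*9)² - O) = -3 + ((¼)*(⅑)*(2 + 3 + 18)² - O) = -3 + ((¼)*(⅑)*23² - O) = -3 + ((¼)*(⅑)*529 - O) = -3 + (529/36 - O) = 421/36 - O)
-44*(123 + b(-1)) = -44*(123 + (421/36 - 1*(-1))) = -44*(123 + (421/36 + 1)) = -44*(123 + 457/36) = -44*4885/36 = -53735/9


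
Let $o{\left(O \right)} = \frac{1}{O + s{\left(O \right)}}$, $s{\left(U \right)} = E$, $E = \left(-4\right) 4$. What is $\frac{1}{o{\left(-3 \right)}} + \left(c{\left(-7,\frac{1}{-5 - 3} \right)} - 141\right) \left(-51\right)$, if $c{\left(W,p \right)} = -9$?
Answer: $7631$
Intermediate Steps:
$E = -16$
$s{\left(U \right)} = -16$
$o{\left(O \right)} = \frac{1}{-16 + O}$ ($o{\left(O \right)} = \frac{1}{O - 16} = \frac{1}{-16 + O}$)
$\frac{1}{o{\left(-3 \right)}} + \left(c{\left(-7,\frac{1}{-5 - 3} \right)} - 141\right) \left(-51\right) = \frac{1}{\frac{1}{-16 - 3}} + \left(-9 - 141\right) \left(-51\right) = \frac{1}{\frac{1}{-19}} - -7650 = \frac{1}{- \frac{1}{19}} + 7650 = -19 + 7650 = 7631$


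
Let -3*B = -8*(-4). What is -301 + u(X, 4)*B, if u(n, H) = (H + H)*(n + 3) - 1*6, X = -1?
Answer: -1223/3 ≈ -407.67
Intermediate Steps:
B = -32/3 (B = -(-8)*(-4)/3 = -⅓*32 = -32/3 ≈ -10.667)
u(n, H) = -6 + 2*H*(3 + n) (u(n, H) = (2*H)*(3 + n) - 6 = 2*H*(3 + n) - 6 = -6 + 2*H*(3 + n))
-301 + u(X, 4)*B = -301 + (-6 + 6*4 + 2*4*(-1))*(-32/3) = -301 + (-6 + 24 - 8)*(-32/3) = -301 + 10*(-32/3) = -301 - 320/3 = -1223/3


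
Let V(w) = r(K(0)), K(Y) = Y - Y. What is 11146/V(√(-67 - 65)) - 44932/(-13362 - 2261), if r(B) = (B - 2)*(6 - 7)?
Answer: 87111911/15623 ≈ 5575.9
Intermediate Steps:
K(Y) = 0
r(B) = 2 - B (r(B) = (-2 + B)*(-1) = 2 - B)
V(w) = 2 (V(w) = 2 - 1*0 = 2 + 0 = 2)
11146/V(√(-67 - 65)) - 44932/(-13362 - 2261) = 11146/2 - 44932/(-13362 - 2261) = 11146*(½) - 44932/(-15623) = 5573 - 44932*(-1/15623) = 5573 + 44932/15623 = 87111911/15623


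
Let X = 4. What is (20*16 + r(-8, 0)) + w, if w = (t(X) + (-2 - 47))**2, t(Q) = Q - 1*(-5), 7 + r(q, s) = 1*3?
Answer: 1916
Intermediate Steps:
r(q, s) = -4 (r(q, s) = -7 + 1*3 = -7 + 3 = -4)
t(Q) = 5 + Q (t(Q) = Q + 5 = 5 + Q)
w = 1600 (w = ((5 + 4) + (-2 - 47))**2 = (9 - 49)**2 = (-40)**2 = 1600)
(20*16 + r(-8, 0)) + w = (20*16 - 4) + 1600 = (320 - 4) + 1600 = 316 + 1600 = 1916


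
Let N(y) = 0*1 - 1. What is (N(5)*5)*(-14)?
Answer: 70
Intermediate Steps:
N(y) = -1 (N(y) = 0 - 1 = -1)
(N(5)*5)*(-14) = -1*5*(-14) = -5*(-14) = 70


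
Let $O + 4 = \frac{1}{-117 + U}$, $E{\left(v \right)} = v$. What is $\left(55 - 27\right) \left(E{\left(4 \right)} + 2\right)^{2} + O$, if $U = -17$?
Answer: $\frac{134535}{134} \approx 1004.0$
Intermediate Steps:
$O = - \frac{537}{134}$ ($O = -4 + \frac{1}{-117 - 17} = -4 + \frac{1}{-134} = -4 - \frac{1}{134} = - \frac{537}{134} \approx -4.0075$)
$\left(55 - 27\right) \left(E{\left(4 \right)} + 2\right)^{2} + O = \left(55 - 27\right) \left(4 + 2\right)^{2} - \frac{537}{134} = 28 \cdot 6^{2} - \frac{537}{134} = 28 \cdot 36 - \frac{537}{134} = 1008 - \frac{537}{134} = \frac{134535}{134}$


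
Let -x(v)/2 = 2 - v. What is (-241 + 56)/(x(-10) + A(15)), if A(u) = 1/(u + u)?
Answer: 5550/719 ≈ 7.7191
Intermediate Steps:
x(v) = -4 + 2*v (x(v) = -2*(2 - v) = -4 + 2*v)
A(u) = 1/(2*u)
(-241 + 56)/(x(-10) + A(15)) = (-241 + 56)/((-4 + 2*(-10)) + (½)/15) = -185/((-4 - 20) + (½)*(1/15)) = -185/(-24 + 1/30) = -185/(-719/30) = -185*(-30/719) = 5550/719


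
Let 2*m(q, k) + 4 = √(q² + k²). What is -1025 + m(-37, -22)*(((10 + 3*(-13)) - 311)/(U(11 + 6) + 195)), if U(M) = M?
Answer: -54155/53 - 85*√1853/106 ≈ -1056.3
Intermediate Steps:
m(q, k) = -2 + √(k² + q²)/2 (m(q, k) = -2 + √(q² + k²)/2 = -2 + √(k² + q²)/2)
-1025 + m(-37, -22)*(((10 + 3*(-13)) - 311)/(U(11 + 6) + 195)) = -1025 + (-2 + √((-22)² + (-37)²)/2)*(((10 + 3*(-13)) - 311)/((11 + 6) + 195)) = -1025 + (-2 + √(484 + 1369)/2)*(((10 - 39) - 311)/(17 + 195)) = -1025 + (-2 + √1853/2)*((-29 - 311)/212) = -1025 + (-2 + √1853/2)*(-340*1/212) = -1025 + (-2 + √1853/2)*(-85/53) = -1025 + (170/53 - 85*√1853/106) = -54155/53 - 85*√1853/106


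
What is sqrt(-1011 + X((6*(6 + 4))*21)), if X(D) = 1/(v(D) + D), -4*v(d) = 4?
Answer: 4*I*sqrt(100157227)/1259 ≈ 31.796*I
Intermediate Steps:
v(d) = -1 (v(d) = -1/4*4 = -1)
X(D) = 1/(-1 + D)
sqrt(-1011 + X((6*(6 + 4))*21)) = sqrt(-1011 + 1/(-1 + (6*(6 + 4))*21)) = sqrt(-1011 + 1/(-1 + (6*10)*21)) = sqrt(-1011 + 1/(-1 + 60*21)) = sqrt(-1011 + 1/(-1 + 1260)) = sqrt(-1011 + 1/1259) = sqrt(-1272848/1259) = 4*I*sqrt(100157227)/1259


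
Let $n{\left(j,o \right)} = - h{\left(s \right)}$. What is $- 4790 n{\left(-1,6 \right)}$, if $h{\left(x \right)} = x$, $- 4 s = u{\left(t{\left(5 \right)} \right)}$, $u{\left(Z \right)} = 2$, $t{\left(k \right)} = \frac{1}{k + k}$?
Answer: $-2395$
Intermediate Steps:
$t{\left(k \right)} = \frac{1}{2 k}$
$s = - \frac{1}{2}$ ($s = \left(- \frac{1}{4}\right) 2 = - \frac{1}{2} \approx -0.5$)
$n{\left(j,o \right)} = \frac{1}{2}$ ($n{\left(j,o \right)} = \left(-1\right) \left(- \frac{1}{2}\right) = \frac{1}{2}$)
$- 4790 n{\left(-1,6 \right)} = \left(-4790\right) \frac{1}{2} = -2395$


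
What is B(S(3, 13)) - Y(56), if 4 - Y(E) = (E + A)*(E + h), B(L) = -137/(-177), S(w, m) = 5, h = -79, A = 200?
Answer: -1042747/177 ≈ -5891.2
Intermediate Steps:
B(L) = 137/177 (B(L) = -137*(-1/177) = 137/177)
Y(E) = 4 - (-79 + E)*(200 + E) (Y(E) = 4 - (E + 200)*(E - 79) = 4 - (200 + E)*(-79 + E) = 4 - (-79 + E)*(200 + E))
B(S(3, 13)) - Y(56) = 137/177 - (15804 - 1*56**2 - 121*56) = 137/177 - (15804 - 1*3136 - 6776) = 137/177 - (15804 - 3136 - 6776) = 137/177 - 1*5892 = 137/177 - 5892 = -1042747/177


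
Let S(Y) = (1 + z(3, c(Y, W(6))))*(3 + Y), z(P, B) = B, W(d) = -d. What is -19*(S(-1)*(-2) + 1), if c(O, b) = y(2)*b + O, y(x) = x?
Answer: -931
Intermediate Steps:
c(O, b) = O + 2*b (c(O, b) = 2*b + O = O + 2*b)
S(Y) = (-11 + Y)*(3 + Y) (S(Y) = (1 + (Y + 2*(-1*6)))*(3 + Y) = (1 + (Y + 2*(-6)))*(3 + Y) = (1 + (Y - 12))*(3 + Y) = (1 + (-12 + Y))*(3 + Y) = (-11 + Y)*(3 + Y))
-19*(S(-1)*(-2) + 1) = -19*((-33 + (-1)² - 8*(-1))*(-2) + 1) = -19*((-33 + 1 + 8)*(-2) + 1) = -19*(-24*(-2) + 1) = -19*(48 + 1) = -19*49 = -931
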